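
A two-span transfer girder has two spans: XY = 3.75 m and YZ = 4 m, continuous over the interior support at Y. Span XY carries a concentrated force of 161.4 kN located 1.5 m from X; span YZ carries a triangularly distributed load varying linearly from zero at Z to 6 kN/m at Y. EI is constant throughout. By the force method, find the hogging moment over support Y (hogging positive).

M_Y = 52.5 kN·m

Insert a hinge at Y; M_Y is the redundant, and each span becomes simply supported.
End slopes at the hinge Y, treating each span as simply supported:
  span XY: point load 161.4 at a = 1.5: Pab(L + a)/(6LEI) = 127.1/EI
  span YZ: triangular load, peak 6: w₀L³/(45EI) = 8.533/EI
  relative rotation θ_0 = (127.1 + 8.533)/EI = 135.6/EI
A unit hogging moment at Y produces rotation L₁/(3EI) + L₂/(3EI) = 2.583/EI.
Compatibility: M_Y·(L₁+L₂)/(3EI) = θ_0, giving M_Y = 52.5 kN·m (hogging).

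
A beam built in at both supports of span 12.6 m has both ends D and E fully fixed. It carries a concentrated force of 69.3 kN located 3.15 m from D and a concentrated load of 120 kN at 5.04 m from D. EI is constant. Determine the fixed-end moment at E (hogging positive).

M_E = 186.1 kN·m

Take the two fixed-end moments M_D, M_E as redundants; the released structure is the simple span DE.
On the primary (simply-supported) span, the end slopes from the loading are:
  at D: point load 69.3 at a = 3.15: Pab(L + b)/(6LEI) = 601.7/EI
  at E: point load 69.3 at a = 3.15: Pab(L + a)/(6LEI) = 429.8/EI
  at D: point load 120 at a = 5.04: Pab(L + b)/(6LEI) = 1219/EI
  at E: point load 120 at a = 5.04: Pab(L + a)/(6LEI) = 1067/EI
  θ_D0 = 1821/EI,  θ_E0 = 1497/EI
Flexibility coefficients: a unit moment at one end gives L/(3EI) there and L/(6EI) at the far end, so f₁₁ = f₂₂ = 4.2/EI and f₁₂ = f₂₁ = 2.1/EI.
Compatibility — zero rotation at each built-in end:
  4.2 M_D + 2.1 M_E = 1821
  2.1 M_D + 4.2 M_E = 1497
Solving the pair gives M_D = 340.5 kN·m and M_E = 186.1 kN·m (hogging).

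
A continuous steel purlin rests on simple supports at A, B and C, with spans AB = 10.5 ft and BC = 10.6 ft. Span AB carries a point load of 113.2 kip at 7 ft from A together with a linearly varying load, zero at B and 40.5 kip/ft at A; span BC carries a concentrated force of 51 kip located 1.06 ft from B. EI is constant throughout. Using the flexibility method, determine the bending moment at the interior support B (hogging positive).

M_B = 262.4 kip·ft

Take M_B as the redundant. Released structure: two simple spans AB and BC with a hinge at B.
Discontinuity in slope at B on the released structure — sum the simple-span end rotations:
  span AB: point load 113.2 at a = 7: Pab(L + a)/(6LEI) = 770.4/EI
  span AB: triangular load, peak 40.5: 7w₀L³/(360EI) = 911.6/EI
  span BC: point load 51 at a = 1.06: Pab(L + b)/(6LEI) = 163.3/EI
  relative rotation θ_0 = (1682 + 163.3)/EI = 1845/EI
A unit hogging moment at B produces rotation L₁/(3EI) + L₂/(3EI) = 7.033/EI.
Slope continuity at B: θ_0 = M_B·7.033/EI, so M_B = 1845/7.033 = 262.4 kip·ft (hogging).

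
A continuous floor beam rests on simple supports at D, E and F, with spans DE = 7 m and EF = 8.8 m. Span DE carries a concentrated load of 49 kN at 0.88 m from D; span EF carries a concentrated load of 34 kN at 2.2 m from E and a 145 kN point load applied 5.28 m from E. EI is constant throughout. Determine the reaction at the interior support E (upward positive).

Release continuity at E by inserting a hinge; the redundant is the internal moment M_E. The primary structure is two simply-supported spans DE and EF.
Rotations at E on the released spans (each span's end-slope, ×1/EI):
  span DE: point load 49 at a = 0.88: Pab(L + a)/(6LEI) = 49.51/EI
  span EF: point load 34 at a = 2.2: Pab(L + b)/(6LEI) = 144/EI
  span EF: point load 145 at a = 5.28: Pab(L + b)/(6LEI) = 628.8/EI
  relative rotation θ_0 = (49.51 + 772.8)/EI = 822.3/EI
A unit hogging moment at E produces rotation L₁/(3EI) + L₂/(3EI) = 5.267/EI.
Compatibility: M_E·(L₁+L₂)/(3EI) = θ_0, giving M_E = 156.1 kN·m (hogging).
Span DE, ΣM about D with M_E applied at E: R_E^{DE}·7 = 43.12 + 156.1, so R_E^{DE} = 28.47 kN and R_D = 49 − 28.47 = 20.53 kN.
Span EF, ΣM about F: R_E^{EF}·8.8 = 734.8 + 156.1, so R_E^{EF} = 101.2 kN and R_F = 179 − 101.2 = 77.76 kN.
R_E = 28.47 + 101.2 = 129.7 kN.

R_E = 129.7 kN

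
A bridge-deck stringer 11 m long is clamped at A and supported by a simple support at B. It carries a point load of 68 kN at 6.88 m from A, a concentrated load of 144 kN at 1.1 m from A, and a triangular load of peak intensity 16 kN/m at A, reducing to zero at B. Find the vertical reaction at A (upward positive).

Release the roller at B. Primary structure: cantilever fixed at A.
Downward deflection at the released point B due to the loads:
  point load 68 at a = 6.88: Pa²(3L − a)/(6EI) = 14012/EI
  point load 144 at a = 1.1: Pa²(3L − a)/(6EI) = 926.4/EI
  triangular load, peak 16 at the fixed end: w₀L⁴/(30EI) = 7809/EI
  δ_0 = 22747/EI
Tip deflection under a unit load at B: L³/(3EI) = 443.7/EI.
Compatibility at B: δ_0 − R_B·δ_{BB} = 0, so R_B = 22747/443.7 = 51.27 kN.
Vertical equilibrium: R_A = ΣP − R_B = 300 − 51.27 = 248.7 kN.

R_A = 248.7 kN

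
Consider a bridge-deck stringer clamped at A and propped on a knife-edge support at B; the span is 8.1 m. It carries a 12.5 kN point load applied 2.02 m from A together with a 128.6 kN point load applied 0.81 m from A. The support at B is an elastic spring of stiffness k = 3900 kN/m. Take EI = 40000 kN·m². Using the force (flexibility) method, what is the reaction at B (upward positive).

R_B = 2.773 kN

Take the reaction at B as the redundant and release it; the primary structure is a cantilever fixed at A.
Downward deflection at the released point B due to the loads:
  point load 12.5 at a = 2.02: Pa²(3L − a)/(6EI) = 189.4/EI
  point load 128.6 at a = 0.81: Pa²(3L − a)/(6EI) = 330.3/EI
  δ_0 = 519.7/EI
Flexibility coefficient — unit upward force at B: δ_{BB} = L³/(3EI) = 177.1/EI.
With EI = 40000 kN·m²: δ_0 = 0.012993 m and δ_{BB} = 0.004429 m/kN.
Compatibility — the spring shortens by R_B/k under the reaction it provides: δ_0 − R_B·δ_{BB} = R_B/k. With 1/k = 0.000256 m/kN, R_B = δ_0 / (δ_{BB} + 1/k) = 0.012993 / (0.004429 + 0.000256) = 2.773 kN.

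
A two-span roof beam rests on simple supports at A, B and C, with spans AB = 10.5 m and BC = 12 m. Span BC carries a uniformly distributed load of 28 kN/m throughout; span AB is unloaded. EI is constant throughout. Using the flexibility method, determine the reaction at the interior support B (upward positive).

R_B = 216 kN

Take M_B as the redundant. Released structure: two simple spans AB and BC with a hinge at B.
Discontinuity in slope at B on the released structure — sum the simple-span end rotations:
  span BC: UDL 28: wL³/(24EI) = 2016/EI
  relative rotation θ_0 = (0 + 2016)/EI = 2016/EI
A unit hogging moment at B produces rotation L₁/(3EI) + L₂/(3EI) = 7.5/EI.
Slope continuity at B: θ_0 = M_B·7.5/EI, so M_B = 2016/7.5 = 268.8 kN·m (hogging).
Span AB, ΣM about A with M_B applied at B: R_B^{AB}·10.5 = 0 + 268.8, so R_B^{AB} = 25.6 kN and R_A = 0 − 25.6 = -25.6 kN.
Span BC, ΣM about C: R_B^{BC}·12 = 2016 + 268.8, so R_B^{BC} = 190.4 kN and R_C = 336 − 190.4 = 145.6 kN.
R_B = 25.6 + 190.4 = 216 kN.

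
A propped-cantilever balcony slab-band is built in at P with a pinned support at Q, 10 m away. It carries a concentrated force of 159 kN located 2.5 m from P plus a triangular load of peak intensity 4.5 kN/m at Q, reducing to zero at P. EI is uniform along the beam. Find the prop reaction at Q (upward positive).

R_Q = 26.04 kN

Choose R_Q as the redundant. The primary structure is the cantilever fixed at P.
Free-end deflection of the primary structure under the applied loading (downward +):
  point load 159 at a = 2.5: Pa²(3L − a)/(6EI) = 4555/EI
  triangular load, peak 4.5 at the free end: 11w₀L⁴/(120EI) = 4125/EI
  δ_0 = 8680/EI
Flexibility coefficient — unit upward force at Q: δ_{QQ} = L³/(3EI) = 333.3/EI.
The prop prevents deflection at Q: R_Q = δ_0/δ_{QQ} = 8680/333.3 = 26.04 kN.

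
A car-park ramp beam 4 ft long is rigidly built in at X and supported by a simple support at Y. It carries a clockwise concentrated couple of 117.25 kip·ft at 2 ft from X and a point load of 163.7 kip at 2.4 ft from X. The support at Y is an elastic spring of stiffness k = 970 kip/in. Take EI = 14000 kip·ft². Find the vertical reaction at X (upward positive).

Take the reaction at Y as the redundant and release it; the primary structure is a cantilever fixed at X.
Deflection at Y on the released cantilever, summing each load's contribution:
  clockwise couple 117.25 at a = 2: M₀a(2L − a)/(2EI) = 703.5/EI
  point load 163.7 at a = 2.4: Pa²(3L − a)/(6EI) = 1509/EI
  δ_0 = 2212/EI
Flexibility coefficient — unit upward force at Y: δ_{YY} = L³/(3EI) = 21.33/EI.
With EI = 14000 kip·ft²: δ_0 = 0.15801 ft and δ_{YY} = 0.001524 ft/kip.
Compatibility — the spring shortens by R_Y/k under the reaction it provides: δ_0 − R_Y·δ_{YY} = R_Y/k. With 1/k = 1/(970×12) ft/kip = 0.000086 ft/kip, R_Y = δ_0 / (δ_{YY} + 1/k) = 0.15801 / (0.001524 + 0.000086) = 98.16 kip.
Vertical equilibrium: R_X = ΣP − R_Y = 163.7 − 98.16 = 65.54 kip.

R_X = 65.54 kip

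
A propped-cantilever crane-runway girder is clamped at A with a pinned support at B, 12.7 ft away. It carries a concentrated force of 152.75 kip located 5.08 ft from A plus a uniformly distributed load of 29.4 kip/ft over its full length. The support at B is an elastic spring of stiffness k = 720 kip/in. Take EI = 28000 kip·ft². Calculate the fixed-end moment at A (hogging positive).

M_A = 975.5 kip·ft

Remove the prop at B; the released (primary) structure is a cantilever built in at A.
Downward deflection at the released point B due to the loads:
  point load 152.75 at a = 5.08: Pa²(3L − a)/(6EI) = 21694/EI
  UDL 29.4: wL⁴/(8EI) = 95603/EI
  δ_0 = 117297/EI
Flexibility coefficient — unit upward force at B: δ_{BB} = L³/(3EI) = 682.8/EI.
With EI = 28000 kip·ft²: δ_0 = 4.1892 ft and δ_{BB} = 0.024386 ft/kip.
Compatibility — the spring shortens by R_B/k under the reaction it provides: δ_0 − R_B·δ_{BB} = R_B/k. With 1/k = 1/(720×12) ft/kip = 0.000116 ft/kip, R_B = δ_0 / (δ_{BB} + 1/k) = 4.1892 / (0.024386 + 0.000116) = 171 kip.
Moment equilibrium about A: M_A = Σ(load moments about A) − R_B·L = 3147 − 171×12.7 = 975.5 kip·ft.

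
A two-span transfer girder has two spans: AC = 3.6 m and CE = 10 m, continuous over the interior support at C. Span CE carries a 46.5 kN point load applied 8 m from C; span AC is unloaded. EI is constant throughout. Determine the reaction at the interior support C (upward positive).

Take M_C as the redundant. Released structure: two simple spans AC and CE with a hinge at C.
Rotations at C on the released spans (each span's end-slope, ×1/EI):
  span CE: point load 46.5 at a = 8: Pab(L + b)/(6LEI) = 148.8/EI
  relative rotation θ_0 = (0 + 148.8)/EI = 148.8/EI
A unit hogging moment at C produces rotation L₁/(3EI) + L₂/(3EI) = 4.533/EI.
Compatibility: M_C·(L₁+L₂)/(3EI) = θ_0, giving M_C = 32.82 kN·m (hogging).
Span AC, ΣM about A with M_C applied at C: R_C^{AC}·3.6 = 0 + 32.82, so R_C^{AC} = 9.118 kN and R_A = 0 − 9.118 = -9.118 kN.
Span CE, ΣM about E: R_C^{CE}·10 = 93 + 32.82, so R_C^{CE} = 12.58 kN and R_E = 46.5 − 12.58 = 33.92 kN.
R_C = 9.118 + 12.58 = 21.7 kN.

R_C = 21.7 kN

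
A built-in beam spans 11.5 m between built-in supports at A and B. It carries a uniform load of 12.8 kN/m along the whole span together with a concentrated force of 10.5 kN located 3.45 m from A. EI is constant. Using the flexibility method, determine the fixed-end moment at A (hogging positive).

Take the two fixed-end moments M_A, M_B as redundants; the released structure is the simple span AB.
On the primary (simply-supported) span, the end slopes from the loading are:
  at A: UDL 12.8: wL³/(24EI) = 811.1/EI
  at B: UDL 12.8: wL³/(24EI) = 811.1/EI
  at A: point load 10.5 at a = 3.45: Pab(L + b)/(6LEI) = 82.62/EI
  at B: point load 10.5 at a = 3.45: Pab(L + a)/(6LEI) = 63.18/EI
  θ_A0 = 893.8/EI,  θ_B0 = 874.3/EI
Flexibility coefficients: a unit moment at one end gives L/(3EI) there and L/(6EI) at the far end, so f₁₁ = f₂₂ = 3.833/EI and f₁₂ = f₂₁ = 1.917/EI.
Compatibility — zero rotation at each built-in end:
  3.833 M_A + 1.917 M_B = 893.8
  1.917 M_A + 3.833 M_B = 874.3
Solving the pair gives M_A = 158.8 kN·m and M_B = 148.7 kN·m (hogging).

M_A = 158.8 kN·m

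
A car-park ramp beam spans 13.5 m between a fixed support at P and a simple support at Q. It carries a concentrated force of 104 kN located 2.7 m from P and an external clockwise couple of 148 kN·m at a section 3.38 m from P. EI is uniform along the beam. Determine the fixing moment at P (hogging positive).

M_P = 252.9 kN·m

Take the reaction at Q as the redundant and release it; the primary structure is a cantilever fixed at P.
Primary-structure tip deflection at Q by superposition:
  point load 104 at a = 2.7: Pa²(3L − a)/(6EI) = 4776/EI
  clockwise couple 148 at a = 3.38: M₀a(2L − a)/(2EI) = 5908/EI
  δ_0 = 10684/EI
Tip deflection under a unit load at Q: L³/(3EI) = 820.1/EI.
Compatibility at Q: δ_0 − R_Q·δ_{QQ} = 0, so R_Q = 10684/820.1 = 13.03 kN.
Moment equilibrium about P: M_P = Σ(load moments about P) − R_Q·L = 428.8 − 13.03×13.5 = 252.9 kN·m.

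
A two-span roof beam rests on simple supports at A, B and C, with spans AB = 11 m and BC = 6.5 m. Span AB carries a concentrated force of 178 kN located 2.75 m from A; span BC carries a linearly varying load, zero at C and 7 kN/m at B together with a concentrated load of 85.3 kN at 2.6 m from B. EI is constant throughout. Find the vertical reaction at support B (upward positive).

R_B = 157.6 kN

Take M_B as the redundant. Released structure: two simple spans AB and BC with a hinge at B.
Rotations at B on the released spans (each span's end-slope, ×1/EI):
  span AB: point load 178 at a = 2.75: Pab(L + a)/(6LEI) = 841.3/EI
  span BC: triangular load, peak 7: w₀L³/(45EI) = 42.72/EI
  span BC: point load 85.3 at a = 2.6: Pab(L + b)/(6LEI) = 230.7/EI
  relative rotation θ_0 = (841.3 + 273.4)/EI = 1115/EI
A unit hogging moment at B produces rotation L₁/(3EI) + L₂/(3EI) = 5.833/EI.
Slope continuity at B: θ_0 = M_B·5.833/EI, so M_B = 1115/5.833 = 191.1 kN·m (hogging).
Span AB, ΣM about A with M_B applied at B: R_B^{AB}·11 = 489.5 + 191.1, so R_B^{AB} = 61.87 kN and R_A = 178 − 61.87 = 116.1 kN.
Span BC, ΣM about C: R_B^{BC}·6.5 = 431.3 + 191.1, so R_B^{BC} = 95.75 kN and R_C = 108 − 95.75 = 12.3 kN.
R_B = 61.87 + 95.75 = 157.6 kN.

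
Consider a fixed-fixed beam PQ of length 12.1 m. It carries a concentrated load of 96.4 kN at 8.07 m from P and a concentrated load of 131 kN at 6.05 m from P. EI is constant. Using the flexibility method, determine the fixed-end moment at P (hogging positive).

Release both end moments; the primary structure is a simply-supported span PQ with redundants M_P and M_Q.
On the primary (simply-supported) span, the end slopes from the loading are:
  at P: point load 96.4 at a = 8.07: Pab(L + b)/(6LEI) = 696.6/EI
  at Q: point load 96.4 at a = 8.07: Pab(L + a)/(6LEI) = 871/EI
  at P: point load 131 at a = 6.05: Pab(L + b)/(6LEI) = 1199/EI
  at Q: point load 131 at a = 6.05: Pab(L + a)/(6LEI) = 1199/EI
  θ_P0 = 1895/EI,  θ_Q0 = 2070/EI
Flexibility coefficients: a unit moment at one end gives L/(3EI) there and L/(6EI) at the far end, so f₁₁ = f₂₂ = 4.033/EI and f₁₂ = f₂₁ = 2.017/EI.
Compatibility — zero rotation at each built-in end:
  4.033 M_P + 2.017 M_Q = 1895
  2.017 M_P + 4.033 M_Q = 2070
Solving the pair gives M_P = 284.4 kN·m and M_Q = 370.9 kN·m (hogging).

M_P = 284.4 kN·m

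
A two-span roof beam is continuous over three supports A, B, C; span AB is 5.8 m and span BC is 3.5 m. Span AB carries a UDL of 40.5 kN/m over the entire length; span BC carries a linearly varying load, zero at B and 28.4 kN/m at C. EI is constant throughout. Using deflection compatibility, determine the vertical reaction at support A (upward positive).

Insert a hinge at B; M_B is the redundant, and each span becomes simply supported.
Discontinuity in slope at B on the released structure — sum the simple-span end rotations:
  span AB: UDL 40.5: wL³/(24EI) = 329.3/EI
  span BC: triangular load, peak 28.4: 7w₀L³/(360EI) = 23.68/EI
  relative rotation θ_0 = (329.3 + 23.68)/EI = 352.9/EI
A unit hogging moment at B produces rotation L₁/(3EI) + L₂/(3EI) = 3.1/EI.
Slope continuity at B: θ_0 = M_B·3.1/EI, so M_B = 352.9/3.1 = 113.8 kN·m (hogging).
Span AB, ΣM about A with M_B applied at B: R_B^{AB}·5.8 = 681.2 + 113.8, so R_B^{AB} = 137.1 kN and R_A = 234.9 − 137.1 = 97.82 kN.

R_A = 97.82 kN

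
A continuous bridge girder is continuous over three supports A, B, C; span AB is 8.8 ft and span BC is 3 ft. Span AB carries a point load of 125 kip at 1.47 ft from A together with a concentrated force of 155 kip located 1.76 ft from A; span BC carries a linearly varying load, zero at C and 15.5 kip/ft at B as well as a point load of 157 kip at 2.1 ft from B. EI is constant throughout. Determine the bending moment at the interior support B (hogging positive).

Take M_B as the redundant. Released structure: two simple spans AB and BC with a hinge at B.
Rotations at B on the released spans (each span's end-slope, ×1/EI):
  span AB: point load 125 at a = 1.47: Pab(L + a)/(6LEI) = 262/EI
  span AB: point load 155 at a = 1.76: Pab(L + a)/(6LEI) = 384.1/EI
  span BC: triangular load, peak 15.5: w₀L³/(45EI) = 9.3/EI
  span BC: point load 157 at a = 2.1: Pab(L + b)/(6LEI) = 64.29/EI
  relative rotation θ_0 = (646.1 + 73.59)/EI = 719.7/EI
A unit hogging moment at B produces rotation L₁/(3EI) + L₂/(3EI) = 3.933/EI.
Slope continuity at B: θ_0 = M_B·3.933/EI, so M_B = 719.7/3.933 = 183 kip·ft (hogging).

M_B = 183 kip·ft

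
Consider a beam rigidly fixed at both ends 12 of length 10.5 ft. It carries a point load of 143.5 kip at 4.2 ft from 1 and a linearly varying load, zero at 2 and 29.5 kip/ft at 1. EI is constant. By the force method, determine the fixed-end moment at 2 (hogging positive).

M_2 = 253.1 kip·ft

Take the two fixed-end moments M_1, M_2 as redundants; the released structure is the simple span 12.
On the primary (simply-supported) span, the end slopes from the loading are:
  at 1: point load 143.5 at a = 4.2: Pab(L + b)/(6LEI) = 1013/EI
  at 2: point load 143.5 at a = 4.2: Pab(L + a)/(6LEI) = 886/EI
  at 1: triangular load, peak 29.5: w₀L³/(45EI) = 758.9/EI
  at 2: triangular load, peak 29.5: 7w₀L³/(360EI) = 664/EI
  θ_10 = 1771/EI,  θ_20 = 1550/EI
Flexibility coefficients: a unit moment at one end gives L/(3EI) there and L/(6EI) at the far end, so f₁₁ = f₂₂ = 3.5/EI and f₁₂ = f₂₁ = 1.75/EI.
Compatibility — zero rotation at each built-in end:
  3.5 M_1 + 1.75 M_2 = 1771
  1.75 M_1 + 3.5 M_2 = 1550
Solving the pair gives M_1 = 379.6 kip·ft and M_2 = 253.1 kip·ft (hogging).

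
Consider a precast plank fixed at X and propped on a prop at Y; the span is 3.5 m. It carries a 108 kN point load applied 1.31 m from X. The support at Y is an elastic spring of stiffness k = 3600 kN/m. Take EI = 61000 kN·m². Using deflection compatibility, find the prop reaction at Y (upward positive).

R_Y = 9.088 kN

Choose R_Y as the redundant. The primary structure is the cantilever fixed at X.
Free-end deflection of the primary structure under the applied loading (downward +):
  point load 108 at a = 1.31: Pa²(3L − a)/(6EI) = 283.9/EI
Tip deflection under a unit load at Y: L³/(3EI) = 14.29/EI.
With EI = 61000 kN·m²: δ_0 = 0.004654 m and δ_{YY} = 0.000234 m/kN.
Compatibility — the spring shortens by R_Y/k under the reaction it provides: δ_0 − R_Y·δ_{YY} = R_Y/k. With 1/k = 0.000278 m/kN, R_Y = δ_0 / (δ_{YY} + 1/k) = 0.004654 / (0.000234 + 0.000278) = 9.088 kN.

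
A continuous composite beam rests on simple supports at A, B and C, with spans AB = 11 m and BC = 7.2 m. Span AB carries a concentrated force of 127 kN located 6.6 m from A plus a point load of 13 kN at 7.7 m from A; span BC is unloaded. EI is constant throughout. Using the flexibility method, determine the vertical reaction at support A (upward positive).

R_A = 38.56 kN

Take M_B as the redundant. Released structure: two simple spans AB and BC with a hinge at B.
Rotations at B on the released spans (each span's end-slope, ×1/EI):
  span AB: point load 127 at a = 6.6: Pab(L + a)/(6LEI) = 983.5/EI
  span AB: point load 13 at a = 7.7: Pab(L + a)/(6LEI) = 93.59/EI
  relative rotation θ_0 = (1077 + 0)/EI = 1077/EI
A unit hogging moment at B produces rotation L₁/(3EI) + L₂/(3EI) = 6.067/EI.
Compatibility: M_B·(L₁+L₂)/(3EI) = θ_0, giving M_B = 177.5 kN·m (hogging).
Span AB, ΣM about A with M_B applied at B: R_B^{AB}·11 = 938.3 + 177.5, so R_B^{AB} = 101.4 kN and R_A = 140 − 101.4 = 38.56 kN.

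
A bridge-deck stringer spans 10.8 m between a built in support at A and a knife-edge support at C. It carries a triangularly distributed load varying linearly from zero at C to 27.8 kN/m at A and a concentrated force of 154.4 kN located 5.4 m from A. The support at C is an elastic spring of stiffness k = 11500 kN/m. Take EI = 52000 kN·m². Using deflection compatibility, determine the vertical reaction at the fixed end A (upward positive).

R_A = 227.1 kN

Choose R_C as the redundant. The primary structure is the cantilever fixed at A.
Free-end deflection of the primary structure under the applied loading (downward +):
  triangular load, peak 27.8 at the fixed end: w₀L⁴/(30EI) = 12607/EI
  point load 154.4 at a = 5.4: Pa²(3L − a)/(6EI) = 20260/EI
  δ_0 = 32868/EI
Tip deflection under a unit load at C: L³/(3EI) = 419.9/EI.
With EI = 52000 kN·m²: δ_0 = 0.63207 m and δ_{CC} = 0.008075 m/kN.
Compatibility — the spring shortens by R_C/k under the reaction it provides: δ_0 − R_C·δ_{CC} = R_C/k. With 1/k = 0.000087 m/kN, R_C = δ_0 / (δ_{CC} + 1/k) = 0.63207 / (0.008075 + 0.000087) = 77.44 kN.
Vertical equilibrium: R_A = ΣP − R_C = 304.5 − 77.44 = 227.1 kN.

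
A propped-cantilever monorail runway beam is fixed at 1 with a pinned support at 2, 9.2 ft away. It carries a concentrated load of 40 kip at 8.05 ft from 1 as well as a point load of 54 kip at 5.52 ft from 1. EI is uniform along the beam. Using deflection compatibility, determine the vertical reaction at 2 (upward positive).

R_2 = 55.87 kip

Release the roller at 2. Primary structure: cantilever fixed at 1.
Primary-structure tip deflection at 2 by superposition:
  point load 40 at a = 8.05: Pa²(3L − a)/(6EI) = 8446/EI
  point load 54 at a = 5.52: Pa²(3L − a)/(6EI) = 6055/EI
  δ_0 = 14501/EI
Flexibility coefficient — unit upward force at 2: δ_{22} = L³/(3EI) = 259.6/EI.
The prop prevents deflection at 2: R_2 = δ_0/δ_{22} = 14501/259.6 = 55.87 kip.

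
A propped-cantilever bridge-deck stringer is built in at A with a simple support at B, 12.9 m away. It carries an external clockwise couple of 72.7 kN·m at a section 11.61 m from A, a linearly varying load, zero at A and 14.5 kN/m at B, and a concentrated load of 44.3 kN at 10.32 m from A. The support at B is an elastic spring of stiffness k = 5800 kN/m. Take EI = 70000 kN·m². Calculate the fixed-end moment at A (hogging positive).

Take the reaction at B as the redundant and release it; the primary structure is a cantilever fixed at A.
Primary-structure tip deflection at B by superposition:
  clockwise couple 72.7 at a = 11.61: M₀a(2L − a)/(2EI) = 5989/EI
  triangular load, peak 14.5 at the free end: 11w₀L⁴/(120EI) = 36808/EI
  point load 44.3 at a = 10.32: Pa²(3L − a)/(6EI) = 22316/EI
  δ_0 = 65113/EI
Tip deflection under a unit load at B: L³/(3EI) = 715.6/EI.
With EI = 70000 kN·m²: δ_0 = 0.93018 m and δ_{BB} = 0.010222 m/kN.
Compatibility — the spring shortens by R_B/k under the reaction it provides: δ_0 − R_B·δ_{BB} = R_B/k. With 1/k = 0.000172 m/kN, R_B = δ_0 / (δ_{BB} + 1/k) = 0.93018 / (0.010222 + 0.000172) = 89.49 kN.
Moment equilibrium about A: M_A = Σ(load moments about A) − R_B·L = 1334 − 89.49×12.9 = 179.8 kN·m.

M_A = 179.8 kN·m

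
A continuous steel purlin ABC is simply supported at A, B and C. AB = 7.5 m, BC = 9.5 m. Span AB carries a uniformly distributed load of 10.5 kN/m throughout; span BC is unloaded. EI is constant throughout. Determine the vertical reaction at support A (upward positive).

Take M_B as the redundant. Released structure: two simple spans AB and BC with a hinge at B.
End slopes at the hinge B, treating each span as simply supported:
  span AB: UDL 10.5: wL³/(24EI) = 184.6/EI
  relative rotation θ_0 = (184.6 + 0)/EI = 184.6/EI
A unit hogging moment at B produces rotation L₁/(3EI) + L₂/(3EI) = 5.667/EI.
Slope continuity at B: θ_0 = M_B·5.667/EI, so M_B = 184.6/5.667 = 32.57 kN·m (hogging).
Span AB, ΣM about A with M_B applied at B: R_B^{AB}·7.5 = 295.3 + 32.57, so R_B^{AB} = 43.72 kN and R_A = 78.75 − 43.72 = 35.03 kN.

R_A = 35.03 kN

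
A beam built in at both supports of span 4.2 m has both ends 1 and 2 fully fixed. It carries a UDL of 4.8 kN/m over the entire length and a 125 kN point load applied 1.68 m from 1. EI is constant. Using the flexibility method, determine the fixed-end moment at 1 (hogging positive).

M_1 = 82.66 kN·m

Take the two fixed-end moments M_1, M_2 as redundants; the released structure is the simple span 12.
Simple-span end rotations at 1 and 2 under the given loads:
  at 1: UDL 4.8: wL³/(24EI) = 14.82/EI
  at 2: UDL 4.8: wL³/(24EI) = 14.82/EI
  at 1: point load 125 at a = 1.68: Pab(L + b)/(6LEI) = 141.1/EI
  at 2: point load 125 at a = 1.68: Pab(L + a)/(6LEI) = 123.5/EI
  θ_10 = 155.9/EI,  θ_20 = 138.3/EI
Flexibility coefficients: a unit moment at one end gives L/(3EI) there and L/(6EI) at the far end, so f₁₁ = f₂₂ = 1.4/EI and f₁₂ = f₂₁ = 0.7/EI.
Compatibility — zero rotation at each built-in end:
  1.4 M_1 + 0.7 M_2 = 155.9
  0.7 M_1 + 1.4 M_2 = 138.3
Solving the pair gives M_1 = 82.66 kN·m and M_2 = 57.46 kN·m (hogging).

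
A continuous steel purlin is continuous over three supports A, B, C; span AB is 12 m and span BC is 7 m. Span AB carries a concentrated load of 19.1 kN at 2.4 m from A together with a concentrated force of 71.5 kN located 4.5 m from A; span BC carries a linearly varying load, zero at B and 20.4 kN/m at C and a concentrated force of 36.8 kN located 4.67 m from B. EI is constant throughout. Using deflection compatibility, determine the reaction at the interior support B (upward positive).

R_B = 97.61 kN

Insert a hinge at B; M_B is the redundant, and each span becomes simply supported.
Discontinuity in slope at B on the released structure — sum the simple-span end rotations:
  span AB: point load 19.1 at a = 2.4: Pab(L + a)/(6LEI) = 88.01/EI
  span AB: point load 71.5 at a = 4.5: Pab(L + a)/(6LEI) = 553/EI
  span BC: triangular load, peak 20.4: 7w₀L³/(360EI) = 136.1/EI
  span BC: point load 36.8 at a = 4.67: Pab(L + b)/(6LEI) = 88.95/EI
  relative rotation θ_0 = (641 + 225)/EI = 866/EI
A unit hogging moment at B produces rotation L₁/(3EI) + L₂/(3EI) = 6.333/EI.
Slope continuity at B: θ_0 = M_B·6.333/EI, so M_B = 866/6.333 = 136.7 kN·m (hogging).
Span AB, ΣM about A with M_B applied at B: R_B^{AB}·12 = 367.6 + 136.7, so R_B^{AB} = 42.03 kN and R_A = 90.6 − 42.03 = 48.57 kN.
Span BC, ΣM about C: R_B^{BC}·7 = 252.3 + 136.7, so R_B^{BC} = 55.58 kN and R_C = 108.2 − 55.58 = 52.62 kN.
R_B = 42.03 + 55.58 = 97.61 kN.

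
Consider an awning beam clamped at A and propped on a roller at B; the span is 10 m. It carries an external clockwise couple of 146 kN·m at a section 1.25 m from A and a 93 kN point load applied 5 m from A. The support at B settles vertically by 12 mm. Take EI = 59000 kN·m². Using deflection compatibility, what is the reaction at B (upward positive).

R_B = 32.07 kN

Release the roller at B. Primary structure: cantilever fixed at A.
Primary-structure tip deflection at B by superposition:
  clockwise couple 146 at a = 1.25: M₀a(2L − a)/(2EI) = 1711/EI
  point load 93 at a = 5: Pa²(3L − a)/(6EI) = 9688/EI
  δ_0 = 11398/EI
Tip deflection under a unit load at B: L³/(3EI) = 333.3/EI.
With EI = 59000 kN·m²: δ_0 = 0.19319 m and δ_{BB} = 0.00565 m/kN.
Compatibility — the beam at B must follow the support down by 0.012 m: δ_0 − R_B·δ_{BB} = 0.012, so R_B = (0.19319 − 0.012)/0.00565 = 32.07 kN.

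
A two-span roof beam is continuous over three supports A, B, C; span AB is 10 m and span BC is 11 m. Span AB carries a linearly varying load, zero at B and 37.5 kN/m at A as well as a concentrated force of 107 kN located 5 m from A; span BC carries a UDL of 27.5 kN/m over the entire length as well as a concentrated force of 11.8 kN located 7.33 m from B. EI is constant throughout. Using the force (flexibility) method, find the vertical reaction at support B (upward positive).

Release continuity at B by inserting a hinge; the redundant is the internal moment M_B. The primary structure is two simply-supported spans AB and BC.
Discontinuity in slope at B on the released structure — sum the simple-span end rotations:
  span AB: triangular load, peak 37.5: 7w₀L³/(360EI) = 729.2/EI
  span AB: point load 107 at a = 5: Pab(L + a)/(6LEI) = 668.8/EI
  span BC: UDL 27.5: wL³/(24EI) = 1525/EI
  span BC: point load 11.8 at a = 7.33: Pab(L + b)/(6LEI) = 70.56/EI
  relative rotation θ_0 = (1398 + 1596)/EI = 2994/EI
A unit hogging moment at B produces rotation L₁/(3EI) + L₂/(3EI) = 7/EI.
Compatibility: M_B·(L₁+L₂)/(3EI) = θ_0, giving M_B = 427.7 kN·m (hogging).
Span AB, ΣM about A with M_B applied at B: R_B^{AB}·10 = 1160 + 427.7, so R_B^{AB} = 158.8 kN and R_A = 294.5 − 158.8 = 135.7 kN.
Span BC, ΣM about C: R_B^{BC}·11 = 1707 + 427.7, so R_B^{BC} = 194.1 kN and R_C = 314.3 − 194.1 = 120.2 kN.
R_B = 158.8 + 194.1 = 352.8 kN.

R_B = 352.8 kN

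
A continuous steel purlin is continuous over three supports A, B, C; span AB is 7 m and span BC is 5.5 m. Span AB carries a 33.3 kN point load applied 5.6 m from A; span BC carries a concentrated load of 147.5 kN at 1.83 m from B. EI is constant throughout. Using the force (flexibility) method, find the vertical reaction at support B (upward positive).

R_B = 152.6 kN

Take M_B as the redundant. Released structure: two simple spans AB and BC with a hinge at B.
End slopes at the hinge B, treating each span as simply supported:
  span AB: point load 33.3 at a = 5.6: Pab(L + a)/(6LEI) = 78.32/EI
  span BC: point load 147.5 at a = 1.83: Pab(L + b)/(6LEI) = 275.3/EI
  relative rotation θ_0 = (78.32 + 275.3)/EI = 353.6/EI
A unit hogging moment at B produces rotation L₁/(3EI) + L₂/(3EI) = 4.167/EI.
Slope continuity at B: θ_0 = M_B·4.167/EI, so M_B = 353.6/4.167 = 84.86 kN·m (hogging).
Span AB, ΣM about A with M_B applied at B: R_B^{AB}·7 = 186.5 + 84.86, so R_B^{AB} = 38.76 kN and R_A = 33.3 − 38.76 = -5.463 kN.
Span BC, ΣM about C: R_B^{BC}·5.5 = 541.3 + 84.86, so R_B^{BC} = 113.9 kN and R_C = 147.5 − 113.9 = 33.65 kN.
R_B = 38.76 + 113.9 = 152.6 kN.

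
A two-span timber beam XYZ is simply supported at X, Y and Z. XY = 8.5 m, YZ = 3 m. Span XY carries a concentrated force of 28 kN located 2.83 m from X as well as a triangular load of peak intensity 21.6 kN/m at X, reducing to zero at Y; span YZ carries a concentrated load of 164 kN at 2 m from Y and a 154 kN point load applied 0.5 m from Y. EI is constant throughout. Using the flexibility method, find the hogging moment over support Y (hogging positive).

M_Y = 127.7 kN·m

Insert a hinge at Y; M_Y is the redundant, and each span becomes simply supported.
Discontinuity in slope at Y on the released structure — sum the simple-span end rotations:
  span XY: point load 28 at a = 2.83: Pab(L + a)/(6LEI) = 99.81/EI
  span XY: triangular load, peak 21.6: 7w₀L³/(360EI) = 257.9/EI
  span YZ: point load 164 at a = 2: Pab(L + b)/(6LEI) = 72.89/EI
  span YZ: point load 154 at a = 0.5: Pab(L + b)/(6LEI) = 58.82/EI
  relative rotation θ_0 = (357.7 + 131.7)/EI = 489.5/EI
A unit hogging moment at Y produces rotation L₁/(3EI) + L₂/(3EI) = 3.833/EI.
Compatibility: M_Y·(L₁+L₂)/(3EI) = θ_0, giving M_Y = 127.7 kN·m (hogging).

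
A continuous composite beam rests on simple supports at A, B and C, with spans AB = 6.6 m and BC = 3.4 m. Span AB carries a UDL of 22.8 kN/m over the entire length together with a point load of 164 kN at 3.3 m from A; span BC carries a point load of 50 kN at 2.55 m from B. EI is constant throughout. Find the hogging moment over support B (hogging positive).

Insert a hinge at B; M_B is the redundant, and each span becomes simply supported.
Discontinuity in slope at B on the released structure — sum the simple-span end rotations:
  span AB: UDL 22.8: wL³/(24EI) = 273.1/EI
  span AB: point load 164 at a = 3.3: Pab(L + a)/(6LEI) = 446.5/EI
  span BC: point load 50 at a = 2.55: Pab(L + b)/(6LEI) = 22.58/EI
  relative rotation θ_0 = (719.6 + 22.58)/EI = 742.2/EI
A unit hogging moment at B produces rotation L₁/(3EI) + L₂/(3EI) = 3.333/EI.
Compatibility: M_B·(L₁+L₂)/(3EI) = θ_0, giving M_B = 222.7 kN·m (hogging).

M_B = 222.7 kN·m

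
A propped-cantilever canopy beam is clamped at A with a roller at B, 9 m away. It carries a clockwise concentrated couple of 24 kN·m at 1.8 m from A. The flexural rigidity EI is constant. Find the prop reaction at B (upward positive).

R_B = 1.44 kN

Release the roller at B. Primary structure: cantilever fixed at A.
Free-end deflection of the primary structure under the applied loading (downward +):
  clockwise couple 24 at a = 1.8: M₀a(2L − a)/(2EI) = 349.9/EI
Tip deflection under a unit load at B: L³/(3EI) = 243/EI.
The prop prevents deflection at B: R_B = δ_0/δ_{BB} = 349.9/243 = 1.44 kN.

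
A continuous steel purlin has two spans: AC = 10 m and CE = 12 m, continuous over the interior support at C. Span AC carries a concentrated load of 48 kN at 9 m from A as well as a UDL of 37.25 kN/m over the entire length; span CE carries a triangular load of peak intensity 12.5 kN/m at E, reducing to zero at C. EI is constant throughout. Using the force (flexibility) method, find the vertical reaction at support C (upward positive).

R_C = 307.2 kN

Insert a hinge at C; M_C is the redundant, and each span becomes simply supported.
Discontinuity in slope at C on the released structure — sum the simple-span end rotations:
  span AC: point load 48 at a = 9: Pab(L + a)/(6LEI) = 136.8/EI
  span AC: UDL 37.25: wL³/(24EI) = 1552/EI
  span CE: triangular load, peak 12.5: 7w₀L³/(360EI) = 420/EI
  relative rotation θ_0 = (1689 + 420)/EI = 2109/EI
A unit hogging moment at C produces rotation L₁/(3EI) + L₂/(3EI) = 7.333/EI.
Compatibility: M_C·(L₁+L₂)/(3EI) = θ_0, giving M_C = 287.6 kN·m (hogging).
Span AC, ΣM about A with M_C applied at C: R_C^{AC}·10 = 2294 + 287.6, so R_C^{AC} = 258.2 kN and R_A = 420.5 − 258.2 = 162.3 kN.
Span CE, ΣM about E: R_C^{CE}·12 = 300 + 287.6, so R_C^{CE} = 48.96 kN and R_E = 75 − 48.96 = 26.04 kN.
R_C = 258.2 + 48.96 = 307.2 kN.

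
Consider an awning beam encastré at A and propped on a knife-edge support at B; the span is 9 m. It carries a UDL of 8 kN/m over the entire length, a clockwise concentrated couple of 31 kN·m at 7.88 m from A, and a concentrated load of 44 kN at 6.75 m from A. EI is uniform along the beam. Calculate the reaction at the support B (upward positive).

Release the roller at B. Primary structure: cantilever fixed at A.
Downward deflection at the released point B due to the loads:
  UDL 8: wL⁴/(8EI) = 6561/EI
  clockwise couple 31 at a = 7.88: M₀a(2L − a)/(2EI) = 1236/EI
  point load 44 at a = 6.75: Pa²(3L − a)/(6EI) = 6766/EI
  δ_0 = 14563/EI
Tip deflection under a unit load at B: L³/(3EI) = 243/EI.
The prop prevents deflection at B: R_B = δ_0/δ_{BB} = 14563/243 = 59.93 kN.

R_B = 59.93 kN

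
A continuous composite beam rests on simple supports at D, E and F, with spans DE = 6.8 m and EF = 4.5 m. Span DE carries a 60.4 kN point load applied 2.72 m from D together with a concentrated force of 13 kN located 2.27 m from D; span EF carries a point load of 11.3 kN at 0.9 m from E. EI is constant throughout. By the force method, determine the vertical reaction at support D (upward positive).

Insert a hinge at E; M_E is the redundant, and each span becomes simply supported.
Rotations at E on the released spans (each span's end-slope, ×1/EI):
  span DE: point load 60.4 at a = 2.72: Pab(L + a)/(6LEI) = 156.4/EI
  span DE: point load 13 at a = 2.27: Pab(L + a)/(6LEI) = 29.72/EI
  span EF: point load 11.3 at a = 0.9: Pab(L + b)/(6LEI) = 10.98/EI
  relative rotation θ_0 = (186.1 + 10.98)/EI = 197.1/EI
A unit hogging moment at E produces rotation L₁/(3EI) + L₂/(3EI) = 3.767/EI.
Slope continuity at E: θ_0 = M_E·3.767/EI, so M_E = 197.1/3.767 = 52.33 kN·m (hogging).
Span DE, ΣM about D with M_E applied at E: R_E^{DE}·6.8 = 193.8 + 52.33, so R_E^{DE} = 36.2 kN and R_D = 73.4 − 36.2 = 37.2 kN.

R_D = 37.2 kN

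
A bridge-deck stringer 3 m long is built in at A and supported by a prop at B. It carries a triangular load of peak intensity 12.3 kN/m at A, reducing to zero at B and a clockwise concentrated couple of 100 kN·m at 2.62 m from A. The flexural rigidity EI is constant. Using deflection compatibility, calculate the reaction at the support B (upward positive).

R_B = 52.89 kN

Remove the prop at B; the released (primary) structure is a cantilever built in at A.
Primary-structure tip deflection at B by superposition:
  triangular load, peak 12.3 at the fixed end: w₀L⁴/(30EI) = 33.21/EI
  clockwise couple 100 at a = 2.62: M₀a(2L − a)/(2EI) = 442.8/EI
  δ_0 = 476/EI
Tip deflection under a unit load at B: L³/(3EI) = 9/EI.
The prop prevents deflection at B: R_B = δ_0/δ_{BB} = 476/9 = 52.89 kN.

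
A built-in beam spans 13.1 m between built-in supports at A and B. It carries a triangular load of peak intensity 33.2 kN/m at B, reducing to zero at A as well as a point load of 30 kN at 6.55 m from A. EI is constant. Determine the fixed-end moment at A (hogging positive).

Release both end moments; the primary structure is a simply-supported span AB with redundants M_A and M_B.
Simple-span end rotations at A and B under the given loads:
  at A: triangular load, peak 33.2: 7w₀L³/(360EI) = 1451/EI
  at B: triangular load, peak 33.2: w₀L³/(45EI) = 1659/EI
  at A: point load 30 at a = 6.55: Pab(L + b)/(6LEI) = 321.8/EI
  at B: point load 30 at a = 6.55: Pab(L + a)/(6LEI) = 321.8/EI
  θ_A0 = 1773/EI,  θ_B0 = 1980/EI
Flexibility coefficients: a unit moment at one end gives L/(3EI) there and L/(6EI) at the far end, so f₁₁ = f₂₂ = 4.367/EI and f₁₂ = f₂₁ = 2.183/EI.
Compatibility — zero rotation at each built-in end:
  4.367 M_A + 2.183 M_B = 1773
  2.183 M_A + 4.367 M_B = 1980
Solving the pair gives M_A = 239 kN·m and M_B = 334 kN·m (hogging).

M_A = 239 kN·m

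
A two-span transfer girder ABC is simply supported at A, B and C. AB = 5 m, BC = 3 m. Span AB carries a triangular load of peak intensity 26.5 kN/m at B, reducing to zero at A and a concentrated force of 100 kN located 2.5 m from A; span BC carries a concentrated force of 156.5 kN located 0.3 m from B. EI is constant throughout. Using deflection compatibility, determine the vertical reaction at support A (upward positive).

Insert a hinge at B; M_B is the redundant, and each span becomes simply supported.
Discontinuity in slope at B on the released structure — sum the simple-span end rotations:
  span AB: triangular load, peak 26.5: w₀L³/(45EI) = 73.61/EI
  span AB: point load 100 at a = 2.5: Pab(L + a)/(6LEI) = 156.2/EI
  span BC: point load 156.5 at a = 0.3: Pab(L + b)/(6LEI) = 40.14/EI
  relative rotation θ_0 = (229.9 + 40.14)/EI = 270/EI
A unit hogging moment at B produces rotation L₁/(3EI) + L₂/(3EI) = 2.667/EI.
Compatibility: M_B·(L₁+L₂)/(3EI) = θ_0, giving M_B = 101.3 kN·m (hogging).
Span AB, ΣM about A with M_B applied at B: R_B^{AB}·5 = 470.8 + 101.3, so R_B^{AB} = 114.4 kN and R_A = 166.2 − 114.4 = 51.83 kN.

R_A = 51.83 kN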